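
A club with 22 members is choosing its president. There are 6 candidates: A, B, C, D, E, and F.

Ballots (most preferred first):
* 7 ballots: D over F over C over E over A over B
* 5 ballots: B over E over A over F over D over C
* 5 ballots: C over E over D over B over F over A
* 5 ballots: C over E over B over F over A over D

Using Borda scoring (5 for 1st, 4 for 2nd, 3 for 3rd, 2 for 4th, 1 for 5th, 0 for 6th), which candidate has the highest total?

E

A: 7×1 + 5×3 + 5×0 + 5×1 = 27
B: 7×0 + 5×5 + 5×2 + 5×3 = 50
C: 7×3 + 5×0 + 5×5 + 5×5 = 71
D: 7×5 + 5×1 + 5×3 + 5×0 = 55
E: 7×2 + 5×4 + 5×4 + 5×4 = 74
F: 7×4 + 5×2 + 5×1 + 5×2 = 53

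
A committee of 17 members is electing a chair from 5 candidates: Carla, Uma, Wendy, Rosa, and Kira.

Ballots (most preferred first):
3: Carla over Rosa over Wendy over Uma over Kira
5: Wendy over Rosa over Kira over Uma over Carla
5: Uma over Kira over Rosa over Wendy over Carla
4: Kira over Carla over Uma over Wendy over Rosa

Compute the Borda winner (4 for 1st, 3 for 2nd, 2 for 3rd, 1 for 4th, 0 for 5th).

Kira

Carla: 3×4 + 5×0 + 5×0 + 4×3 = 24
Uma: 3×1 + 5×1 + 5×4 + 4×2 = 36
Wendy: 3×2 + 5×4 + 5×1 + 4×1 = 35
Rosa: 3×3 + 5×3 + 5×2 + 4×0 = 34
Kira: 3×0 + 5×2 + 5×3 + 4×4 = 41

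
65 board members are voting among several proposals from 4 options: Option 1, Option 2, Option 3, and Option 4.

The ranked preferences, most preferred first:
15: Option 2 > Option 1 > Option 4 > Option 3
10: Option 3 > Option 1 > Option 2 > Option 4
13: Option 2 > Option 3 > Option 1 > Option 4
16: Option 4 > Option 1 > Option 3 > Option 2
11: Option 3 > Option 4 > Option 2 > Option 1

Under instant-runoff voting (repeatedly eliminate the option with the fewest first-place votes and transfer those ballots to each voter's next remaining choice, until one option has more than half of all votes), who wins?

Round 1: Option 1 0, Option 2 28, Option 3 21, Option 4 16. Option 1 eliminated.
Round 2: Option 2 28, Option 3 21, Option 4 16. Option 4 eliminated.
Round 3: Option 2 28, Option 3 37. Option 3 has a majority (≥33).

Option 3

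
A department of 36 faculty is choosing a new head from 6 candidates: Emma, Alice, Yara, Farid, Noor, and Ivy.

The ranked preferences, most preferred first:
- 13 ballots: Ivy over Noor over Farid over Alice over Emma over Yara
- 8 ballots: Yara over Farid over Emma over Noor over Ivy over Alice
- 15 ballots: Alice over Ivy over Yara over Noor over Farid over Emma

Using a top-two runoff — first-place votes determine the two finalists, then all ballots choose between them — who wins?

Round 1 first-place votes: Emma 0, Alice 15, Yara 8, Farid 0, Noor 0, Ivy 13. Alice and Ivy advance.
Runoff: Alice is ranked above Ivy on 15 ballots, Ivy above Alice on 21.

Ivy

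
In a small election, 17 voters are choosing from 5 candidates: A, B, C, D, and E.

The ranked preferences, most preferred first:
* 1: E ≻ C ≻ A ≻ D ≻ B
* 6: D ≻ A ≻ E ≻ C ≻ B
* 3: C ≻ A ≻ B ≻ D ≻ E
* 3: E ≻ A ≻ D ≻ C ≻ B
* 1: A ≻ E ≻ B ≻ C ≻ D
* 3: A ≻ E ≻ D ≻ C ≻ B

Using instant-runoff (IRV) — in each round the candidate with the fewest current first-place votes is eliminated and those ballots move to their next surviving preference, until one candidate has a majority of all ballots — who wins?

Round 1: A 4, B 0, C 3, D 6, E 4. B eliminated.
Round 2: A 4, C 3, D 6, E 4. C eliminated.
Round 3: A 7, D 6, E 4. E eliminated.
Round 4: A 11, D 6. A has a majority (≥9).

A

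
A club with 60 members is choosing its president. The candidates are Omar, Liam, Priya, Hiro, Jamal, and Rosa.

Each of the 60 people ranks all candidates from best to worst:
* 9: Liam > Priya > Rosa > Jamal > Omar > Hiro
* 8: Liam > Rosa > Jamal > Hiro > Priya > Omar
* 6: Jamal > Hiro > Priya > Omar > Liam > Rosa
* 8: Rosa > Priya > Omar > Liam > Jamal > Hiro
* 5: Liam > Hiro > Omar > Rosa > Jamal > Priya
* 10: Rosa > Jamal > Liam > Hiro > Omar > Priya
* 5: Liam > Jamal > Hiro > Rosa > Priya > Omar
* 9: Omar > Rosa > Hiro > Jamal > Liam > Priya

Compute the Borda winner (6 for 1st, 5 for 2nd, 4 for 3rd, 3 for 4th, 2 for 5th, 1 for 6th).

Rosa

Omar: 9×2 + 8×1 + 6×3 + 8×4 + 5×4 + 10×2 + 5×1 + 9×6 = 175
Liam: 9×6 + 8×6 + 6×2 + 8×3 + 5×6 + 10×4 + 5×6 + 9×2 = 256
Priya: 9×5 + 8×2 + 6×4 + 8×5 + 5×1 + 10×1 + 5×2 + 9×1 = 159
Hiro: 9×1 + 8×3 + 6×5 + 8×1 + 5×5 + 10×3 + 5×4 + 9×4 = 182
Jamal: 9×3 + 8×4 + 6×6 + 8×2 + 5×2 + 10×5 + 5×5 + 9×3 = 223
Rosa: 9×4 + 8×5 + 6×1 + 8×6 + 5×3 + 10×6 + 5×3 + 9×5 = 265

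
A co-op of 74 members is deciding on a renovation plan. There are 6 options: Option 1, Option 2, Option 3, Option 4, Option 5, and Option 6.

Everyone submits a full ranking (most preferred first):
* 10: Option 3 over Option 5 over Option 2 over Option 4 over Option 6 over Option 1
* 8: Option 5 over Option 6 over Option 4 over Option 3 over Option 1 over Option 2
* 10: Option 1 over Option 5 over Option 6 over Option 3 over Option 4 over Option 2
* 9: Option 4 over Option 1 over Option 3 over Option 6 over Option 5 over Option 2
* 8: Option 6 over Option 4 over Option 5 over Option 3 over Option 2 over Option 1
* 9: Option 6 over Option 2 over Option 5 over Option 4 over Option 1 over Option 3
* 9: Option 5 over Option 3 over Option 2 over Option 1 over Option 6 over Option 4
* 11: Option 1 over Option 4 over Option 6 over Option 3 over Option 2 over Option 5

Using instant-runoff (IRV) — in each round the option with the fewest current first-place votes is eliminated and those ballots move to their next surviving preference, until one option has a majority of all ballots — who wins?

Option 5

Round 1: Option 1 21, Option 2 0, Option 3 10, Option 4 9, Option 5 17, Option 6 17. Option 2 eliminated.
Round 2: Option 1 21, Option 3 10, Option 4 9, Option 5 17, Option 6 17. Option 4 eliminated.
Round 3: Option 1 30, Option 3 10, Option 5 17, Option 6 17. Option 3 eliminated.
Round 4: Option 1 30, Option 5 27, Option 6 17. Option 6 eliminated.
Round 5: Option 1 30, Option 5 44. Option 5 has a majority (≥38).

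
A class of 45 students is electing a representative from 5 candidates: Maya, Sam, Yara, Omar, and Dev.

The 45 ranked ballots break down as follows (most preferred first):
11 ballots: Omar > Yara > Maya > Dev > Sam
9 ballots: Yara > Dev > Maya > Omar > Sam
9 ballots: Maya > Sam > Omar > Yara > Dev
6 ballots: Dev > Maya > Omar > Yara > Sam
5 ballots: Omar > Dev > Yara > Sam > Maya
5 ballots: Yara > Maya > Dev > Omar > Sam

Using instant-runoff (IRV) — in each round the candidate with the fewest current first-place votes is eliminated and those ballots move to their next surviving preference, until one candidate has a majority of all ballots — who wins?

Round 1: Maya 9, Sam 0, Yara 14, Omar 16, Dev 6. Sam eliminated.
Round 2: Maya 9, Yara 14, Omar 16, Dev 6. Dev eliminated.
Round 3: Maya 15, Yara 14, Omar 16. Yara eliminated.
Round 4: Maya 29, Omar 16. Maya has a majority (≥23).

Maya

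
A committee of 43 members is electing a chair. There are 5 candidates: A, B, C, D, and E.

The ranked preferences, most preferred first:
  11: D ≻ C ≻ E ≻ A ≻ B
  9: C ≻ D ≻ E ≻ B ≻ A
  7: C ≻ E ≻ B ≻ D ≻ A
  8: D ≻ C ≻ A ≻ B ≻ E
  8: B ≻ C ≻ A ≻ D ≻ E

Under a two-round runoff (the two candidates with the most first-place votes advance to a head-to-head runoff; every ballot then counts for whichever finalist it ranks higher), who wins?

C

Round 1 first-place votes: A 0, B 8, C 16, D 19, E 0. D and C advance.
Runoff: D is ranked above C on 19 ballots, C above D on 24.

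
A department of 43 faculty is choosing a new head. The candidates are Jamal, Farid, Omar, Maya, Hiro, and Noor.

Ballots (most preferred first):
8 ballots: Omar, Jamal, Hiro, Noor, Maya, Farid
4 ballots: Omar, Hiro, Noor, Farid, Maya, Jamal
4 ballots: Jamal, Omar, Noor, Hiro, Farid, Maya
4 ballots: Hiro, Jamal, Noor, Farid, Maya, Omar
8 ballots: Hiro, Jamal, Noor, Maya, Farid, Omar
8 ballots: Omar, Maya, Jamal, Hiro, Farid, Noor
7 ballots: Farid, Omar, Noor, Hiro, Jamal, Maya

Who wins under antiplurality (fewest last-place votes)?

Last-place votes: Jamal 4, Farid 8, Omar 12, Maya 11, Hiro 0, Noor 8.

Hiro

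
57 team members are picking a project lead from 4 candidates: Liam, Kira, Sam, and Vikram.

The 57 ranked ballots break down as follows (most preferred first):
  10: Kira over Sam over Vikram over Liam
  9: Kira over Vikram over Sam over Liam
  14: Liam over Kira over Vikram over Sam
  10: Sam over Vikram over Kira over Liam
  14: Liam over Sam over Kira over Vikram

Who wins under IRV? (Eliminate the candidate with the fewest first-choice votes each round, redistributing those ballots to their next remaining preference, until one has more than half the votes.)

Round 1: Liam 28, Kira 19, Sam 10, Vikram 0. Vikram eliminated.
Round 2: Liam 28, Kira 19, Sam 10. Sam eliminated.
Round 3: Liam 28, Kira 29. Kira has a majority (≥29).

Kira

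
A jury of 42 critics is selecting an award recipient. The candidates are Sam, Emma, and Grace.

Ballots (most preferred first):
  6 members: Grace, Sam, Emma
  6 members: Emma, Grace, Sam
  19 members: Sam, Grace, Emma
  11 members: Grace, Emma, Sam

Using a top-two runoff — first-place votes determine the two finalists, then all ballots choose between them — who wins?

Grace

Round 1 first-place votes: Sam 19, Emma 6, Grace 17. Sam and Grace advance.
Runoff: Sam is ranked above Grace on 19 ballots, Grace above Sam on 23.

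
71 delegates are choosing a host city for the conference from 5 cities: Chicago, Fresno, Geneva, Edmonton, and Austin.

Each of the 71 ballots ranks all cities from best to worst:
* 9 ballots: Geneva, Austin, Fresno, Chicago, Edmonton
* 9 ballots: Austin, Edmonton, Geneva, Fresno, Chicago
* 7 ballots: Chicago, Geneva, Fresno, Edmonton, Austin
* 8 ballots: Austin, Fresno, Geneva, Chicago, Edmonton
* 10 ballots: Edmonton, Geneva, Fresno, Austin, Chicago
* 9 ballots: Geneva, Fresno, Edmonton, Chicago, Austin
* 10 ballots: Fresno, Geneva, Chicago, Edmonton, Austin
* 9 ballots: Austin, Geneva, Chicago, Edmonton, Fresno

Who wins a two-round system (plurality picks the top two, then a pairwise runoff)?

Round 1 first-place votes: Chicago 7, Fresno 10, Geneva 18, Edmonton 10, Austin 26. Austin and Geneva advance.
Runoff: Austin is ranked above Geneva on 26 ballots, Geneva above Austin on 45.

Geneva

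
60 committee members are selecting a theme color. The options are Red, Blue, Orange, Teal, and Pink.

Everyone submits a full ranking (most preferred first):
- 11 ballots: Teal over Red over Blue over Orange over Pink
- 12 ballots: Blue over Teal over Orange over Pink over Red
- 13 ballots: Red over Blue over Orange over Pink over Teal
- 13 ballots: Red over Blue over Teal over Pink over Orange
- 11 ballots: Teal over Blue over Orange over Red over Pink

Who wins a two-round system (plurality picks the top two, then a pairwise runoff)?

Teal

Round 1 first-place votes: Red 26, Blue 12, Orange 0, Teal 22, Pink 0. Red and Teal advance.
Runoff: Red is ranked above Teal on 26 ballots, Teal above Red on 34.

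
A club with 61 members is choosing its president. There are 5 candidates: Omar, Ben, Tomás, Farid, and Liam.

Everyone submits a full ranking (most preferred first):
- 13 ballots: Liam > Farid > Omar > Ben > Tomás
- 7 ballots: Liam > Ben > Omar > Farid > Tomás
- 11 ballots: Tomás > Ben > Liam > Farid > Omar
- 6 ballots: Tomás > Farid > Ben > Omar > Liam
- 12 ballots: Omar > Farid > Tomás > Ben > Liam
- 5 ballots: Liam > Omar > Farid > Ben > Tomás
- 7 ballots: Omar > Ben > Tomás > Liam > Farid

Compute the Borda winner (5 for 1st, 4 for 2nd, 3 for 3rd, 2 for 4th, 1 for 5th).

Omar: 13×3 + 7×3 + 11×1 + 6×2 + 12×5 + 5×4 + 7×5 = 198
Ben: 13×2 + 7×4 + 11×4 + 6×3 + 12×2 + 5×2 + 7×4 = 178
Tomás: 13×1 + 7×1 + 11×5 + 6×5 + 12×3 + 5×1 + 7×3 = 167
Farid: 13×4 + 7×2 + 11×2 + 6×4 + 12×4 + 5×3 + 7×1 = 182
Liam: 13×5 + 7×5 + 11×3 + 6×1 + 12×1 + 5×5 + 7×2 = 190

Omar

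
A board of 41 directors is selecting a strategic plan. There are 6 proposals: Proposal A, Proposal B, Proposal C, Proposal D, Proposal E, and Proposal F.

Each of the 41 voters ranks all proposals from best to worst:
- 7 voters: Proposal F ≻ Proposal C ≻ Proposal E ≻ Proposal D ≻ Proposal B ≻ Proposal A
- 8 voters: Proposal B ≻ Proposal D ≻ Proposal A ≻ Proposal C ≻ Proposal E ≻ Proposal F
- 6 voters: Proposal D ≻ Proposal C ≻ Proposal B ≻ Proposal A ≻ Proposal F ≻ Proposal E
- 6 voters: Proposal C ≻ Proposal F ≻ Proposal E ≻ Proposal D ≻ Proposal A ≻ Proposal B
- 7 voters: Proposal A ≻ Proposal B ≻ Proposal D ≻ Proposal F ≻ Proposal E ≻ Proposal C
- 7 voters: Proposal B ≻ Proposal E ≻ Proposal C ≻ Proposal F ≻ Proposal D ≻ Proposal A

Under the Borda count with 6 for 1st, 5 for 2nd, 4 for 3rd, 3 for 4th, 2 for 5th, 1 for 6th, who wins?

Proposal B

Proposal A: 7×1 + 8×4 + 6×3 + 6×2 + 7×6 + 7×1 = 118
Proposal B: 7×2 + 8×6 + 6×4 + 6×1 + 7×5 + 7×6 = 169
Proposal C: 7×5 + 8×3 + 6×5 + 6×6 + 7×1 + 7×4 = 160
Proposal D: 7×3 + 8×5 + 6×6 + 6×3 + 7×4 + 7×2 = 157
Proposal E: 7×4 + 8×2 + 6×1 + 6×4 + 7×2 + 7×5 = 123
Proposal F: 7×6 + 8×1 + 6×2 + 6×5 + 7×3 + 7×3 = 134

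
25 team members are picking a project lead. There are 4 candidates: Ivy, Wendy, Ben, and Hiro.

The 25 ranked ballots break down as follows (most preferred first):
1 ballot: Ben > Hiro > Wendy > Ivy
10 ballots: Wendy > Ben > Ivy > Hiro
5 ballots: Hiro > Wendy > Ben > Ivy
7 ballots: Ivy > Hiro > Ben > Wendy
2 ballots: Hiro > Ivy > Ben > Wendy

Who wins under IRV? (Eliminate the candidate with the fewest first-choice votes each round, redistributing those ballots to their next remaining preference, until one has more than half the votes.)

Hiro

Round 1: Ivy 7, Wendy 10, Ben 1, Hiro 7. Ben eliminated.
Round 2: Ivy 7, Wendy 10, Hiro 8. Ivy eliminated.
Round 3: Wendy 10, Hiro 15. Hiro has a majority (≥13).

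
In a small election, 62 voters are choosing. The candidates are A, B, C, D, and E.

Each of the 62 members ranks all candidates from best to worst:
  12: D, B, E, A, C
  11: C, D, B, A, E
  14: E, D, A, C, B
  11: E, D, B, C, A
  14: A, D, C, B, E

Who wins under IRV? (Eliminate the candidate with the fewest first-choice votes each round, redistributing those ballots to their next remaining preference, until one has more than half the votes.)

Round 1: A 14, B 0, C 11, D 12, E 25. B eliminated.
Round 2: A 14, C 11, D 12, E 25. C eliminated.
Round 3: A 14, D 23, E 25. A eliminated.
Round 4: D 37, E 25. D has a majority (≥32).

D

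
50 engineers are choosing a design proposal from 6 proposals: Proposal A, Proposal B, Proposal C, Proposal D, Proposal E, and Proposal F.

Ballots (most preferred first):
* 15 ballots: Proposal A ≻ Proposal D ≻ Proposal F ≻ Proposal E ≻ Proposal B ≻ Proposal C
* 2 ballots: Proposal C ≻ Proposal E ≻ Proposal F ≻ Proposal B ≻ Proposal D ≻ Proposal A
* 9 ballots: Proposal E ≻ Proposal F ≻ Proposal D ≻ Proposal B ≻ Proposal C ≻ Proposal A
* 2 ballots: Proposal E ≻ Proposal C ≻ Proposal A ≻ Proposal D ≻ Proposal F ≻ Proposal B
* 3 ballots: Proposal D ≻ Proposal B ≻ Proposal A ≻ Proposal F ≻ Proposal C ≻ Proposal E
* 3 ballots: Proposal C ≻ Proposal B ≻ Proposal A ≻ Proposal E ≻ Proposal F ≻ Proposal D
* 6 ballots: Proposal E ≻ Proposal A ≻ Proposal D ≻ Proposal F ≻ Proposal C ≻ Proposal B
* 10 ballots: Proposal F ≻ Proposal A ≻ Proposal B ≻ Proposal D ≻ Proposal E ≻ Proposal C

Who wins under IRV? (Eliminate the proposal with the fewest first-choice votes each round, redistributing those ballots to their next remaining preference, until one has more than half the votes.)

Round 1: Proposal A 15, Proposal B 0, Proposal C 5, Proposal D 3, Proposal E 17, Proposal F 10. Proposal B eliminated.
Round 2: Proposal A 15, Proposal C 5, Proposal D 3, Proposal E 17, Proposal F 10. Proposal D eliminated.
Round 3: Proposal A 18, Proposal C 5, Proposal E 17, Proposal F 10. Proposal C eliminated.
Round 4: Proposal A 21, Proposal E 19, Proposal F 10. Proposal F eliminated.
Round 5: Proposal A 31, Proposal E 19. Proposal A has a majority (≥26).

Proposal A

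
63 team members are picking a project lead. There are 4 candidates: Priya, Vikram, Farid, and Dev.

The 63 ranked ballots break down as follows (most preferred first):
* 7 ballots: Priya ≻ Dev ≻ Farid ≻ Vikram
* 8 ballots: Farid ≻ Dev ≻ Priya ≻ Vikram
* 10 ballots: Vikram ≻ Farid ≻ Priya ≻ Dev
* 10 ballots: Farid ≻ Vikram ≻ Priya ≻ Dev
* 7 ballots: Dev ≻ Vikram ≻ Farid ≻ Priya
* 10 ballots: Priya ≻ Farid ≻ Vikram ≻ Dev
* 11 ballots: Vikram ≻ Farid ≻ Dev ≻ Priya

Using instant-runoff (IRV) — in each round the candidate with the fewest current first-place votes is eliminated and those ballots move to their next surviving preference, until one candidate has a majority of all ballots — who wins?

Round 1: Priya 17, Vikram 21, Farid 18, Dev 7. Dev eliminated.
Round 2: Priya 17, Vikram 28, Farid 18. Priya eliminated.
Round 3: Vikram 28, Farid 35. Farid has a majority (≥32).

Farid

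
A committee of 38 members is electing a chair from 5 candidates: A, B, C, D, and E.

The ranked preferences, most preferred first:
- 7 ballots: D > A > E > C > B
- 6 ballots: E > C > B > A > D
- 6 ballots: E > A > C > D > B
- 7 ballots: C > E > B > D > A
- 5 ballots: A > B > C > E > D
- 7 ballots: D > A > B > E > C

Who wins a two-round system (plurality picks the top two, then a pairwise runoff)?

Round 1 first-place votes: A 5, B 0, C 7, D 14, E 12. D and E advance.
Runoff: D is ranked above E on 14 ballots, E above D on 24.

E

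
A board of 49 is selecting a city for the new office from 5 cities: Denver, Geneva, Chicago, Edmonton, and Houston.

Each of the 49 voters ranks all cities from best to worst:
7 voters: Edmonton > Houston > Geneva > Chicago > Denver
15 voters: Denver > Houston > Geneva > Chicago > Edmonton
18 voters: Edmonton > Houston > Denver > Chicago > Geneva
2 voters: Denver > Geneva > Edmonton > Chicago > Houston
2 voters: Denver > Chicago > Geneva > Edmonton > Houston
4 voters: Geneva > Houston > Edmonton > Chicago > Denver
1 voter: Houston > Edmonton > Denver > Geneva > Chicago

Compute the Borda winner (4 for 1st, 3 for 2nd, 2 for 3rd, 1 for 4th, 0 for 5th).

Houston

Denver: 7×0 + 15×4 + 18×2 + 2×4 + 2×4 + 4×0 + 1×2 = 114
Geneva: 7×2 + 15×2 + 18×0 + 2×3 + 2×2 + 4×4 + 1×1 = 71
Chicago: 7×1 + 15×1 + 18×1 + 2×1 + 2×3 + 4×1 + 1×0 = 52
Edmonton: 7×4 + 15×0 + 18×4 + 2×2 + 2×1 + 4×2 + 1×3 = 117
Houston: 7×3 + 15×3 + 18×3 + 2×0 + 2×0 + 4×3 + 1×4 = 136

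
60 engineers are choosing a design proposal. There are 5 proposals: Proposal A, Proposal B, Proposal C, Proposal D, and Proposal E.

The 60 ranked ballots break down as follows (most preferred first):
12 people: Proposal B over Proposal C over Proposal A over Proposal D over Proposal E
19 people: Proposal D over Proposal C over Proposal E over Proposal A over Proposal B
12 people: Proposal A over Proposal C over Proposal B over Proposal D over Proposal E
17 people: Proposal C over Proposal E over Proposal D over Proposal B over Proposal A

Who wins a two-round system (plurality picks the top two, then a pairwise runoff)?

Round 1 first-place votes: Proposal A 12, Proposal B 12, Proposal C 17, Proposal D 19, Proposal E 0. Proposal D and Proposal C advance.
Runoff: Proposal D is ranked above Proposal C on 19 ballots, Proposal C above Proposal D on 41.

Proposal C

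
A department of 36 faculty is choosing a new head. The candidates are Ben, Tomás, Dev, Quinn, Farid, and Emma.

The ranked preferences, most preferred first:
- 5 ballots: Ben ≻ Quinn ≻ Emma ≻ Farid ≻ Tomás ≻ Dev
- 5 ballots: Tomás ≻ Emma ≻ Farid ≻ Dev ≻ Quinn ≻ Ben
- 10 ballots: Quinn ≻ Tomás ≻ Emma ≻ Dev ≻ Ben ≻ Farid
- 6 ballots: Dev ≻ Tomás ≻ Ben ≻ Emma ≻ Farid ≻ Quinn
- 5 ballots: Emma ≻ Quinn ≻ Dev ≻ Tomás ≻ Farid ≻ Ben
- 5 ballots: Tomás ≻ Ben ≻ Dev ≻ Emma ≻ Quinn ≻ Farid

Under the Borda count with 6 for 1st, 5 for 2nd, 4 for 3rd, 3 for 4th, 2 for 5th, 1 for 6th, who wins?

Ben: 5×6 + 5×1 + 10×2 + 6×4 + 5×1 + 5×5 = 109
Tomás: 5×2 + 5×6 + 10×5 + 6×5 + 5×3 + 5×6 = 165
Dev: 5×1 + 5×3 + 10×3 + 6×6 + 5×4 + 5×4 = 126
Quinn: 5×5 + 5×2 + 10×6 + 6×1 + 5×5 + 5×2 = 136
Farid: 5×3 + 5×4 + 10×1 + 6×2 + 5×2 + 5×1 = 72
Emma: 5×4 + 5×5 + 10×4 + 6×3 + 5×6 + 5×3 = 148

Tomás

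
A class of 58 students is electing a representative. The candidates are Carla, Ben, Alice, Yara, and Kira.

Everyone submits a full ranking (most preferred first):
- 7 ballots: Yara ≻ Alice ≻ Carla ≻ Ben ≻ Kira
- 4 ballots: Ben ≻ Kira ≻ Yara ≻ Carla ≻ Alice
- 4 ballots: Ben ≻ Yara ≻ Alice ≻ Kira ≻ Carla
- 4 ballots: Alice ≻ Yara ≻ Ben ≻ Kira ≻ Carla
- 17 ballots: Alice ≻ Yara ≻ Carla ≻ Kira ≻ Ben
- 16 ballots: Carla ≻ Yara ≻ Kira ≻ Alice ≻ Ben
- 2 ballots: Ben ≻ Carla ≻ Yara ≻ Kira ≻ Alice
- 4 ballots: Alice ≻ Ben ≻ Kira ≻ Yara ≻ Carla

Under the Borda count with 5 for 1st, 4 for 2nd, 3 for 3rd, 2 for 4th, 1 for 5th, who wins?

Yara

Carla: 7×3 + 4×2 + 4×1 + 4×1 + 17×3 + 16×5 + 2×4 + 4×1 = 180
Ben: 7×2 + 4×5 + 4×5 + 4×3 + 17×1 + 16×1 + 2×5 + 4×4 = 125
Alice: 7×4 + 4×1 + 4×3 + 4×5 + 17×5 + 16×2 + 2×1 + 4×5 = 203
Yara: 7×5 + 4×3 + 4×4 + 4×4 + 17×4 + 16×4 + 2×3 + 4×2 = 225
Kira: 7×1 + 4×4 + 4×2 + 4×2 + 17×2 + 16×3 + 2×2 + 4×3 = 137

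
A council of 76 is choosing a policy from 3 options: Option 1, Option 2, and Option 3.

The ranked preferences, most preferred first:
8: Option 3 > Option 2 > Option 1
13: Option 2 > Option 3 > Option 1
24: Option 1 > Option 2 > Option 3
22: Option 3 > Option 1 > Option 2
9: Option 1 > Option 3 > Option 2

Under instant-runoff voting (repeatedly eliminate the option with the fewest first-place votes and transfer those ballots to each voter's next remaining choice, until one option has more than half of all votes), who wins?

Round 1: Option 1 33, Option 2 13, Option 3 30. Option 2 eliminated.
Round 2: Option 1 33, Option 3 43. Option 3 has a majority (≥39).

Option 3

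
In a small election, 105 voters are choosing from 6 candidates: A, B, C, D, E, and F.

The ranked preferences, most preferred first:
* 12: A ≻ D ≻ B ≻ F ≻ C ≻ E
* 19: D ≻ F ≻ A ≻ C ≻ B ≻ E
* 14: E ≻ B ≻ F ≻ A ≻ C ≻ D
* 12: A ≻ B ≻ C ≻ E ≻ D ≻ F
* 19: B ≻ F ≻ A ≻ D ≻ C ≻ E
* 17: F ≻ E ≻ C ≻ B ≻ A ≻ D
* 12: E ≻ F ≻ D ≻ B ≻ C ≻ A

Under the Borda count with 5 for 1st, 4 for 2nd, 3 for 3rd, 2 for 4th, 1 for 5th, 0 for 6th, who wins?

F

A: 12×5 + 19×3 + 14×2 + 12×5 + 19×3 + 17×1 + 12×0 = 279
B: 12×3 + 19×1 + 14×4 + 12×4 + 19×5 + 17×2 + 12×2 = 312
C: 12×1 + 19×2 + 14×1 + 12×3 + 19×1 + 17×3 + 12×1 = 182
D: 12×4 + 19×5 + 14×0 + 12×1 + 19×2 + 17×0 + 12×3 = 229
E: 12×0 + 19×0 + 14×5 + 12×2 + 19×0 + 17×4 + 12×5 = 222
F: 12×2 + 19×4 + 14×3 + 12×0 + 19×4 + 17×5 + 12×4 = 351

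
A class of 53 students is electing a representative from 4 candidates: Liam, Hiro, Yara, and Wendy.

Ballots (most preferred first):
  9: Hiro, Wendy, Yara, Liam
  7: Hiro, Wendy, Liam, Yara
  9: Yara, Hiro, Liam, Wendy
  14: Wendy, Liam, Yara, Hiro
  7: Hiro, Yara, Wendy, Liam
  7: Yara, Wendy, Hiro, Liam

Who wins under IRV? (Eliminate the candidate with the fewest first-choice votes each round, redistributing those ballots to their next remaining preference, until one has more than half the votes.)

Yara

Round 1: Liam 0, Hiro 23, Yara 16, Wendy 14. Liam eliminated.
Round 2: Hiro 23, Yara 16, Wendy 14. Wendy eliminated.
Round 3: Hiro 23, Yara 30. Yara has a majority (≥27).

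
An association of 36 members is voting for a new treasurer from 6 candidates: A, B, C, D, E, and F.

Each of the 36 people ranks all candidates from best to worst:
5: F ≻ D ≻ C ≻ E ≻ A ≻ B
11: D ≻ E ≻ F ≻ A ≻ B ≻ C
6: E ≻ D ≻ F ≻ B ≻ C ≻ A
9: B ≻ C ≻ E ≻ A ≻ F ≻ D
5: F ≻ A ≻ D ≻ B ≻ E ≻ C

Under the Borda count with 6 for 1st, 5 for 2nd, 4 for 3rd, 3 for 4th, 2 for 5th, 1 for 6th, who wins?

E

A: 5×2 + 11×3 + 6×1 + 9×3 + 5×5 = 101
B: 5×1 + 11×2 + 6×3 + 9×6 + 5×3 = 114
C: 5×4 + 11×1 + 6×2 + 9×5 + 5×1 = 93
D: 5×5 + 11×6 + 6×5 + 9×1 + 5×4 = 150
E: 5×3 + 11×5 + 6×6 + 9×4 + 5×2 = 152
F: 5×6 + 11×4 + 6×4 + 9×2 + 5×6 = 146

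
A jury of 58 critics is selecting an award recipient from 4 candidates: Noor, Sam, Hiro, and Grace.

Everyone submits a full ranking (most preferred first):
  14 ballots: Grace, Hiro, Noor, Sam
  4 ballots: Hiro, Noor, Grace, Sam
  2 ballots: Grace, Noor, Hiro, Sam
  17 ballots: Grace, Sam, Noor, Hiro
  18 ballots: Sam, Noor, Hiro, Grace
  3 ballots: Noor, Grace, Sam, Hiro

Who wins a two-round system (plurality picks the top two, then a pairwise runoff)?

Grace

Round 1 first-place votes: Noor 3, Sam 18, Hiro 4, Grace 33. Grace and Sam advance.
Runoff: Grace is ranked above Sam on 40 ballots, Sam above Grace on 18.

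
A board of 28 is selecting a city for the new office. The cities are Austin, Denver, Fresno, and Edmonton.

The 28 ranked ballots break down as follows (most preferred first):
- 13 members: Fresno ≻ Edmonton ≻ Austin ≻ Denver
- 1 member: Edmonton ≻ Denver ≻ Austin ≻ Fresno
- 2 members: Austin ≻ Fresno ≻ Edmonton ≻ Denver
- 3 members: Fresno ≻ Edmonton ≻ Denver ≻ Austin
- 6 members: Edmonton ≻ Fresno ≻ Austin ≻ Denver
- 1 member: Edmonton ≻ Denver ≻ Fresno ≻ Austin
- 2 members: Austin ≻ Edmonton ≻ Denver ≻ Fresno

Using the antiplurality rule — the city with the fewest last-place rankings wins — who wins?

Edmonton

Last-place votes: Austin 4, Denver 21, Fresno 3, Edmonton 0.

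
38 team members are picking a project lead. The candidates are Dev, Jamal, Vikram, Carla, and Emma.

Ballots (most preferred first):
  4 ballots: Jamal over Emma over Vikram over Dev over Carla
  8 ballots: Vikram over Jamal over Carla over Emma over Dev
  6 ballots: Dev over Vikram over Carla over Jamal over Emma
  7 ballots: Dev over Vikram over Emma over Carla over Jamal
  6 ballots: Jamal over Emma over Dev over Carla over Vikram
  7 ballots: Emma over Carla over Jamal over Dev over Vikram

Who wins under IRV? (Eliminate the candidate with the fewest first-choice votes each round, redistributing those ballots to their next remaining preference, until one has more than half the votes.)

Round 1: Dev 13, Jamal 10, Vikram 8, Carla 0, Emma 7. Carla eliminated.
Round 2: Dev 13, Jamal 10, Vikram 8, Emma 7. Emma eliminated.
Round 3: Dev 13, Jamal 17, Vikram 8. Vikram eliminated.
Round 4: Dev 13, Jamal 25. Jamal has a majority (≥20).

Jamal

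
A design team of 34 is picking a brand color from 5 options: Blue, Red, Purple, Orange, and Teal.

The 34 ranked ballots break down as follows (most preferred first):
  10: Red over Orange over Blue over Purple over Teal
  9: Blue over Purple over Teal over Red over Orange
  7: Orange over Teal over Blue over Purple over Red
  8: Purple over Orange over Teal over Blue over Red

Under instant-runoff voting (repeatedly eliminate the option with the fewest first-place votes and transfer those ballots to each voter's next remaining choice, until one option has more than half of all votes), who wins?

Round 1: Blue 9, Red 10, Purple 8, Orange 7, Teal 0. Teal eliminated.
Round 2: Blue 9, Red 10, Purple 8, Orange 7. Orange eliminated.
Round 3: Blue 16, Red 10, Purple 8. Purple eliminated.
Round 4: Blue 24, Red 10. Blue has a majority (≥18).

Blue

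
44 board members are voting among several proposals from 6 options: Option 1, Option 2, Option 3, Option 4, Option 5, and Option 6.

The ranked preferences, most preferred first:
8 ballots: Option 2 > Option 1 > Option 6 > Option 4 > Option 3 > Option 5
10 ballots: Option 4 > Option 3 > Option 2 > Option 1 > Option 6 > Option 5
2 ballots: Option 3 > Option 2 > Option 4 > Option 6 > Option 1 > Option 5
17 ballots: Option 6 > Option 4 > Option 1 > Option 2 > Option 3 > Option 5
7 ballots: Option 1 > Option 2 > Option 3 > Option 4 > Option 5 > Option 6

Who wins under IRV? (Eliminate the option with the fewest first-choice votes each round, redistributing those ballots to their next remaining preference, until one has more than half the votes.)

Round 1: Option 1 7, Option 2 8, Option 3 2, Option 4 10, Option 5 0, Option 6 17. Option 5 eliminated.
Round 2: Option 1 7, Option 2 8, Option 3 2, Option 4 10, Option 6 17. Option 3 eliminated.
Round 3: Option 1 7, Option 2 10, Option 4 10, Option 6 17. Option 1 eliminated.
Round 4: Option 2 17, Option 4 10, Option 6 17. Option 4 eliminated.
Round 5: Option 2 27, Option 6 17. Option 2 has a majority (≥23).

Option 2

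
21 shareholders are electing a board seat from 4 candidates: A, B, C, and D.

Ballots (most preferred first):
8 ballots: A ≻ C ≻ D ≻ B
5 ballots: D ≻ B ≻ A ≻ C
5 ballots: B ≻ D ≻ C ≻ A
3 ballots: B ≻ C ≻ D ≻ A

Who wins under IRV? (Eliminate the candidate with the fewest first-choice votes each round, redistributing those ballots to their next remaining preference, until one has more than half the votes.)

B

Round 1: A 8, B 8, C 0, D 5. C eliminated.
Round 2: A 8, B 8, D 5. D eliminated.
Round 3: A 8, B 13. B has a majority (≥11).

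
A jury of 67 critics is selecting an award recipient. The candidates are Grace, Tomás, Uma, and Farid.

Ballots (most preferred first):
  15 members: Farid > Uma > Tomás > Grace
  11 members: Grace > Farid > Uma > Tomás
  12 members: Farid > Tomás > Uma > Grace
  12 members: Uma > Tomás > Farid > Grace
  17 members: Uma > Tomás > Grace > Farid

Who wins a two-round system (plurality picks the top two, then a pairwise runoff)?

Farid

Round 1 first-place votes: Grace 11, Tomás 0, Uma 29, Farid 27. Uma and Farid advance.
Runoff: Uma is ranked above Farid on 29 ballots, Farid above Uma on 38.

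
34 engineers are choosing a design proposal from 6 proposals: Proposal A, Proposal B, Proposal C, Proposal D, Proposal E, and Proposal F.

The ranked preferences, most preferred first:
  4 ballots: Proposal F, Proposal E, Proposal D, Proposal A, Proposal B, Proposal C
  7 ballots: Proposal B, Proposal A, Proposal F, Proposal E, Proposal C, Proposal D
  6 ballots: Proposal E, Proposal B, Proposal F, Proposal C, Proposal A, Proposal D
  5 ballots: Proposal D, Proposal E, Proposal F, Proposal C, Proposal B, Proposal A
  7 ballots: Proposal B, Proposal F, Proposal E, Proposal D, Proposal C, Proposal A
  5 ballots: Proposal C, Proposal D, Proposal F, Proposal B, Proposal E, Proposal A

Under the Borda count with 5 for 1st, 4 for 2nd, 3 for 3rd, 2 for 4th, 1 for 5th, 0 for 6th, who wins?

Proposal F

Proposal A: 4×2 + 7×4 + 6×1 + 5×0 + 7×0 + 5×0 = 42
Proposal B: 4×1 + 7×5 + 6×4 + 5×1 + 7×5 + 5×2 = 113
Proposal C: 4×0 + 7×1 + 6×2 + 5×2 + 7×1 + 5×5 = 61
Proposal D: 4×3 + 7×0 + 6×0 + 5×5 + 7×2 + 5×4 = 71
Proposal E: 4×4 + 7×2 + 6×5 + 5×4 + 7×3 + 5×1 = 106
Proposal F: 4×5 + 7×3 + 6×3 + 5×3 + 7×4 + 5×3 = 117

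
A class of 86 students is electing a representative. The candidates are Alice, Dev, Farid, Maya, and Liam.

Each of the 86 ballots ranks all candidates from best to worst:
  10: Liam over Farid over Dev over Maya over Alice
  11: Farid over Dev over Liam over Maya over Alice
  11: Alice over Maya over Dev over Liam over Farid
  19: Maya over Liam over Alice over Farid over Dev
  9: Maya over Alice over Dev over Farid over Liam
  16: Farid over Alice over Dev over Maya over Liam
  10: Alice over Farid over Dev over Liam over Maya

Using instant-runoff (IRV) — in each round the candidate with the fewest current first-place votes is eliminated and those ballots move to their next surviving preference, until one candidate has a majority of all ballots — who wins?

Round 1: Alice 21, Dev 0, Farid 27, Maya 28, Liam 10. Dev eliminated.
Round 2: Alice 21, Farid 27, Maya 28, Liam 10. Liam eliminated.
Round 3: Alice 21, Farid 37, Maya 28. Alice eliminated.
Round 4: Farid 47, Maya 39. Farid has a majority (≥44).

Farid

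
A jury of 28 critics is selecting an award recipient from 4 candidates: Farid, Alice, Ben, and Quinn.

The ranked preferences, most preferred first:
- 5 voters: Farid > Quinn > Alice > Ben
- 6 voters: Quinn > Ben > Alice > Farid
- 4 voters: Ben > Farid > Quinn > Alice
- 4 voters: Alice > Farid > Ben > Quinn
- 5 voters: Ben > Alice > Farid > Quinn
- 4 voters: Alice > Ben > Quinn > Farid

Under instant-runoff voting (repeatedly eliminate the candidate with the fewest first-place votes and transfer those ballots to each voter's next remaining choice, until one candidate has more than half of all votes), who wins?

Ben

Round 1: Farid 5, Alice 8, Ben 9, Quinn 6. Farid eliminated.
Round 2: Alice 8, Ben 9, Quinn 11. Alice eliminated.
Round 3: Ben 17, Quinn 11. Ben has a majority (≥15).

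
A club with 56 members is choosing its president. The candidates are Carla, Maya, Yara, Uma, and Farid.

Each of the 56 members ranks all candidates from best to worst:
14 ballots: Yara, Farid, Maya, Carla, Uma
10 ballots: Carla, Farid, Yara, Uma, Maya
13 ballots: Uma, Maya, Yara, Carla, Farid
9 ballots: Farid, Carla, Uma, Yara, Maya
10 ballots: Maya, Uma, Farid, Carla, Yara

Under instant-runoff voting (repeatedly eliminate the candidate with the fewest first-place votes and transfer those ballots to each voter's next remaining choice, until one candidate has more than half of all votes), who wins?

Round 1: Carla 10, Maya 10, Yara 14, Uma 13, Farid 9. Farid eliminated.
Round 2: Carla 19, Maya 10, Yara 14, Uma 13. Maya eliminated.
Round 3: Carla 19, Yara 14, Uma 23. Yara eliminated.
Round 4: Carla 33, Uma 23. Carla has a majority (≥29).

Carla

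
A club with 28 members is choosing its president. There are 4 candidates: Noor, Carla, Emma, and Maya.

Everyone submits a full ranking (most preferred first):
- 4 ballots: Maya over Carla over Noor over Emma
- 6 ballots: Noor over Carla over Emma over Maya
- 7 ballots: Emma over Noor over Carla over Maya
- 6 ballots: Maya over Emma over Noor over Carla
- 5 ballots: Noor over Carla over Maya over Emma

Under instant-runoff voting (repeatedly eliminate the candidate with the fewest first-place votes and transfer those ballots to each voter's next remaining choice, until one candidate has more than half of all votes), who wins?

Noor

Round 1: Noor 11, Carla 0, Emma 7, Maya 10. Carla eliminated.
Round 2: Noor 11, Emma 7, Maya 10. Emma eliminated.
Round 3: Noor 18, Maya 10. Noor has a majority (≥15).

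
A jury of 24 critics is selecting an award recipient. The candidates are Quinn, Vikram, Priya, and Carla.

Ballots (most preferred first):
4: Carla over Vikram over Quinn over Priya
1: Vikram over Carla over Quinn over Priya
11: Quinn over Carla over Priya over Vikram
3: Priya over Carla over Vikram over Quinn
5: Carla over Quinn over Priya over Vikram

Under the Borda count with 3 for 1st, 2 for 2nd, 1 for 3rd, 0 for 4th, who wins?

Quinn: 4×1 + 1×1 + 11×3 + 3×0 + 5×2 = 48
Vikram: 4×2 + 1×3 + 11×0 + 3×1 + 5×0 = 14
Priya: 4×0 + 1×0 + 11×1 + 3×3 + 5×1 = 25
Carla: 4×3 + 1×2 + 11×2 + 3×2 + 5×3 = 57

Carla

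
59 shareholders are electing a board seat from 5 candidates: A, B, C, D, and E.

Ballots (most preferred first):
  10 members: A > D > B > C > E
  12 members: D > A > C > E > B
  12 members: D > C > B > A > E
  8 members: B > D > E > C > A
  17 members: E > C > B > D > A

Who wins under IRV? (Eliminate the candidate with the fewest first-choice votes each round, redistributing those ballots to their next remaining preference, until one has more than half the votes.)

Round 1: A 10, B 8, C 0, D 24, E 17. C eliminated.
Round 2: A 10, B 8, D 24, E 17. B eliminated.
Round 3: A 10, D 32, E 17. D has a majority (≥30).

D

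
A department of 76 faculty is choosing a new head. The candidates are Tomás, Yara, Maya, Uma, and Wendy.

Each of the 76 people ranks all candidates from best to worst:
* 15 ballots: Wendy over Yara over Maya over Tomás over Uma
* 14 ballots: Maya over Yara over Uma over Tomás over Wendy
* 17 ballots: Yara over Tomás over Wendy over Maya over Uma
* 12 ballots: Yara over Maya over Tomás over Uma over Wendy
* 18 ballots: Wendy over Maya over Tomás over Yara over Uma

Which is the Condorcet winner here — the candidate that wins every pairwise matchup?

Yara

Yara vs Tomás: 58–18
Yara vs Maya: 44–32
Yara vs Uma: 76–0
Yara vs Wendy: 43–33
Yara beats every other candidate.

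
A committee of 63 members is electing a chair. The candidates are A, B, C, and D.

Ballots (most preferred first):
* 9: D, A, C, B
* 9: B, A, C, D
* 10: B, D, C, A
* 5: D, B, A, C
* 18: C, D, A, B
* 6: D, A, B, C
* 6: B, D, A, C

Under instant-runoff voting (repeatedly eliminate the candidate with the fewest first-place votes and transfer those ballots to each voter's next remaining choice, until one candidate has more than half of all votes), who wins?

D

Round 1: A 0, B 25, C 18, D 20. A eliminated.
Round 2: B 25, C 18, D 20. C eliminated.
Round 3: B 25, D 38. D has a majority (≥32).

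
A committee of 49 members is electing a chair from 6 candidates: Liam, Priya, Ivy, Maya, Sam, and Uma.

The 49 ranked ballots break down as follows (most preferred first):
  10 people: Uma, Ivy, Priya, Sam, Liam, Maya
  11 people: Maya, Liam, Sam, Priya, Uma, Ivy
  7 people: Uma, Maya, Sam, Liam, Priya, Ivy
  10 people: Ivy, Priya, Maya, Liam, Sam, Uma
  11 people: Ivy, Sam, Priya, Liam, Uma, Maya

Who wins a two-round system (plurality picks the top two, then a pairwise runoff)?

Round 1 first-place votes: Liam 0, Priya 0, Ivy 21, Maya 11, Sam 0, Uma 17. Ivy and Uma advance.
Runoff: Ivy is ranked above Uma on 21 ballots, Uma above Ivy on 28.

Uma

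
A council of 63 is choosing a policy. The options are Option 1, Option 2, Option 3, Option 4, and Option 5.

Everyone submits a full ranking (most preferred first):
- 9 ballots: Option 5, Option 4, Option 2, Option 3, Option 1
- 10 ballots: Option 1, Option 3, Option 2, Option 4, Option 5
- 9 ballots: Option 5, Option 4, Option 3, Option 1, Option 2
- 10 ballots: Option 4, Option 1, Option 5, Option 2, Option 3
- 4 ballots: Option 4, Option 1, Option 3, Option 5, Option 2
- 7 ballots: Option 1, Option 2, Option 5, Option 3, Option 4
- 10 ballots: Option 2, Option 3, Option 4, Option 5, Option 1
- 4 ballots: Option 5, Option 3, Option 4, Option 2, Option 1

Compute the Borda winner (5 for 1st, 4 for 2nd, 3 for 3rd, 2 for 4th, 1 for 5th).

Option 4

Option 1: 9×1 + 10×5 + 9×2 + 10×4 + 4×4 + 7×5 + 10×1 + 4×1 = 182
Option 2: 9×3 + 10×3 + 9×1 + 10×2 + 4×1 + 7×4 + 10×5 + 4×2 = 176
Option 3: 9×2 + 10×4 + 9×3 + 10×1 + 4×3 + 7×2 + 10×4 + 4×4 = 177
Option 4: 9×4 + 10×2 + 9×4 + 10×5 + 4×5 + 7×1 + 10×3 + 4×3 = 211
Option 5: 9×5 + 10×1 + 9×5 + 10×3 + 4×2 + 7×3 + 10×2 + 4×5 = 199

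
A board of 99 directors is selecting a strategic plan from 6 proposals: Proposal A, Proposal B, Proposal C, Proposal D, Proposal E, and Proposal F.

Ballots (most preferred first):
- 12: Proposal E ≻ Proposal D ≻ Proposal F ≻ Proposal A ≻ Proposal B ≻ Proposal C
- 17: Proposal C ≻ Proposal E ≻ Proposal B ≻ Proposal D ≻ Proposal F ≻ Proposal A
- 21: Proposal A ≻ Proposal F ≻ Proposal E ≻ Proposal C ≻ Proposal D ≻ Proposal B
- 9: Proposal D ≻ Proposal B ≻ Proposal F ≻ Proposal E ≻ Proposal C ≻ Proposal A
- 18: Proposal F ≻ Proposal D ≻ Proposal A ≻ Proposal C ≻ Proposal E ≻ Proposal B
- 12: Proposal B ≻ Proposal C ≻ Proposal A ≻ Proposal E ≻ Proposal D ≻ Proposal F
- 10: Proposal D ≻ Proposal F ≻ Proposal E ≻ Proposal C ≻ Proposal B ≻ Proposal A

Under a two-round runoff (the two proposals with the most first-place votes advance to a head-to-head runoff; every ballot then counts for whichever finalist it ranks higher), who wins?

Round 1 first-place votes: Proposal A 21, Proposal B 12, Proposal C 17, Proposal D 19, Proposal E 12, Proposal F 18. Proposal A and Proposal D advance.
Runoff: Proposal A is ranked above Proposal D on 33 ballots, Proposal D above Proposal A on 66.

Proposal D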